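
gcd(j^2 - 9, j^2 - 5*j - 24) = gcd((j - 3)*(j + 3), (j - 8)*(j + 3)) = j + 3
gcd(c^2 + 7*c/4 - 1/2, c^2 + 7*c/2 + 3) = c + 2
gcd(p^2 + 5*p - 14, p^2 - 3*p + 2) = p - 2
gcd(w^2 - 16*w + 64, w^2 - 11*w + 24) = w - 8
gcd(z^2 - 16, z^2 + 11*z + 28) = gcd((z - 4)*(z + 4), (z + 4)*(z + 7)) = z + 4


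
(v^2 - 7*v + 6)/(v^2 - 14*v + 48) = (v - 1)/(v - 8)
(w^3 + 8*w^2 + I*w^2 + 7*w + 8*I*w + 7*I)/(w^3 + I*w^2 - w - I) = (w + 7)/(w - 1)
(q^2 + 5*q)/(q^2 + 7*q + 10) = q/(q + 2)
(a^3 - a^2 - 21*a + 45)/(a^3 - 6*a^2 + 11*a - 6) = (a^2 + 2*a - 15)/(a^2 - 3*a + 2)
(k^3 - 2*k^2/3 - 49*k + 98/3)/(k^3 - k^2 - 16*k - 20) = (-k^3 + 2*k^2/3 + 49*k - 98/3)/(-k^3 + k^2 + 16*k + 20)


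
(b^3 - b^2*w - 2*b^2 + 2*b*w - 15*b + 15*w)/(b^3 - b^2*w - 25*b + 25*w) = (b + 3)/(b + 5)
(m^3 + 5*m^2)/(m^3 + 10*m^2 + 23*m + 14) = m^2*(m + 5)/(m^3 + 10*m^2 + 23*m + 14)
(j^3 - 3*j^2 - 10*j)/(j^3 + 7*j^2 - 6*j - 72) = j*(j^2 - 3*j - 10)/(j^3 + 7*j^2 - 6*j - 72)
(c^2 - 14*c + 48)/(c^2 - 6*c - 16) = (c - 6)/(c + 2)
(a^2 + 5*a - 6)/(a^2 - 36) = (a - 1)/(a - 6)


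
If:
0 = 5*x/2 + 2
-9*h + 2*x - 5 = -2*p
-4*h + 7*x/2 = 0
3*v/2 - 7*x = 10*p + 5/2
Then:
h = -7/10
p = 3/20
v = -16/15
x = -4/5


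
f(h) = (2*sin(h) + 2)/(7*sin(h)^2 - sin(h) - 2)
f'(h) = (-14*sin(h)*cos(h) + cos(h))*(2*sin(h) + 2)/(7*sin(h)^2 - sin(h) - 2)^2 + 2*cos(h)/(7*sin(h)^2 - sin(h) - 2) = 2*(-14*sin(h) + 7*cos(h)^2 - 8)*cos(h)/(-7*sin(h)^2 + sin(h) + 2)^2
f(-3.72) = -6.80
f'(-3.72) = 87.08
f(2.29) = 2.90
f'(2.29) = 13.95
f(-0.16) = -1.01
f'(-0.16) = 0.75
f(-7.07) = 0.26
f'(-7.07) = 1.55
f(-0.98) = 0.09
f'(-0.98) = 0.48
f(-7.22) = 0.12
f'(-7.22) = 0.61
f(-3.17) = -1.02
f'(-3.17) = 0.69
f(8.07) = 1.07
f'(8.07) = 0.67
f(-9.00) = -2.95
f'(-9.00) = -40.99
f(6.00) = -1.23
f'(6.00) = 3.30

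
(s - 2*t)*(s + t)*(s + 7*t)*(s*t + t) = s^4*t + 6*s^3*t^2 + s^3*t - 9*s^2*t^3 + 6*s^2*t^2 - 14*s*t^4 - 9*s*t^3 - 14*t^4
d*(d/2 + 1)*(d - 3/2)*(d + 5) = d^4/2 + 11*d^3/4 - d^2/4 - 15*d/2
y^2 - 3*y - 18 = (y - 6)*(y + 3)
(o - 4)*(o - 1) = o^2 - 5*o + 4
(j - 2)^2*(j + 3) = j^3 - j^2 - 8*j + 12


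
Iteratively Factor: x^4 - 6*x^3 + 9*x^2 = (x - 3)*(x^3 - 3*x^2) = (x - 3)^2*(x^2) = x*(x - 3)^2*(x)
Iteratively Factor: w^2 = (w)*(w)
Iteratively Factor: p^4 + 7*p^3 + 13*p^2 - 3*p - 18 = (p - 1)*(p^3 + 8*p^2 + 21*p + 18) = (p - 1)*(p + 3)*(p^2 + 5*p + 6) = (p - 1)*(p + 2)*(p + 3)*(p + 3)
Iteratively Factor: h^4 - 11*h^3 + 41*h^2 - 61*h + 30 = (h - 3)*(h^3 - 8*h^2 + 17*h - 10) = (h - 3)*(h - 1)*(h^2 - 7*h + 10) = (h - 5)*(h - 3)*(h - 1)*(h - 2)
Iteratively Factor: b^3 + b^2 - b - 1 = (b + 1)*(b^2 - 1) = (b + 1)^2*(b - 1)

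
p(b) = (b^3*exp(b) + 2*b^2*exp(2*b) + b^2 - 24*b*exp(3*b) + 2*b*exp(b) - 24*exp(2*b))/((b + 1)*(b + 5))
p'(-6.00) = 6.05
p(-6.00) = 7.09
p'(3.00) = -53876.56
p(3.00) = -18286.59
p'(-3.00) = 1.56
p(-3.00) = -1.84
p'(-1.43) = 2.50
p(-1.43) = 0.01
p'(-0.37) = -2.13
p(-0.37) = -3.02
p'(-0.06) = -6.89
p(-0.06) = -4.35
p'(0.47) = -31.78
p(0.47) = -13.01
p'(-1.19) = 12.73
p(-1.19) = 1.35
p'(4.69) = -7714587.14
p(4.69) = -2628605.54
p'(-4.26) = 11.04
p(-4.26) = -7.02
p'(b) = (b^3*exp(b) + 4*b^2*exp(2*b) + 3*b^2*exp(b) - 72*b*exp(3*b) + 4*b*exp(2*b) + 2*b*exp(b) + 2*b - 24*exp(3*b) - 48*exp(2*b) + 2*exp(b))/((b + 1)*(b + 5)) - (b^3*exp(b) + 2*b^2*exp(2*b) + b^2 - 24*b*exp(3*b) + 2*b*exp(b) - 24*exp(2*b))/((b + 1)*(b + 5)^2) - (b^3*exp(b) + 2*b^2*exp(2*b) + b^2 - 24*b*exp(3*b) + 2*b*exp(b) - 24*exp(2*b))/((b + 1)^2*(b + 5)) = (b^5*exp(b) + 4*b^4*exp(2*b) + 7*b^4*exp(b) - 72*b^3*exp(3*b) + 24*b^3*exp(2*b) + 19*b^3*exp(b) - 408*b^2*exp(3*b) - 16*b^2*exp(2*b) + 25*b^2*exp(b) + 6*b^2 - 360*b*exp(3*b) - 220*b*exp(2*b) + 10*b*exp(b) + 10*b - 120*exp(3*b) - 96*exp(2*b) + 10*exp(b))/(b^4 + 12*b^3 + 46*b^2 + 60*b + 25)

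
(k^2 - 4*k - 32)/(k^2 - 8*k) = (k + 4)/k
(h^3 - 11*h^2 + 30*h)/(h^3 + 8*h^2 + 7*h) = (h^2 - 11*h + 30)/(h^2 + 8*h + 7)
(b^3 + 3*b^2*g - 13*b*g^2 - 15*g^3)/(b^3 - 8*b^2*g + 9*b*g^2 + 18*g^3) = (b + 5*g)/(b - 6*g)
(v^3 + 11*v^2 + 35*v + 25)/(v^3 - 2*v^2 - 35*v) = (v^2 + 6*v + 5)/(v*(v - 7))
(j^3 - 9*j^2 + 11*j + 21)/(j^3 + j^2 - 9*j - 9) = (j - 7)/(j + 3)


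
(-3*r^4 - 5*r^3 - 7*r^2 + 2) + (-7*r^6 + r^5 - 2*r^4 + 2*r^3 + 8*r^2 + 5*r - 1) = -7*r^6 + r^5 - 5*r^4 - 3*r^3 + r^2 + 5*r + 1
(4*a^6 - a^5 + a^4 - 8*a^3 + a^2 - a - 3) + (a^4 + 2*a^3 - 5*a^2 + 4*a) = 4*a^6 - a^5 + 2*a^4 - 6*a^3 - 4*a^2 + 3*a - 3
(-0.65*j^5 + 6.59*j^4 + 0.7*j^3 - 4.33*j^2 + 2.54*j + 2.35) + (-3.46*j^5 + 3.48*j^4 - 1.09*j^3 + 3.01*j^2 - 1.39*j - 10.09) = -4.11*j^5 + 10.07*j^4 - 0.39*j^3 - 1.32*j^2 + 1.15*j - 7.74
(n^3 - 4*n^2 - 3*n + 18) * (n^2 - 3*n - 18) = n^5 - 7*n^4 - 9*n^3 + 99*n^2 - 324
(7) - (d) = 7 - d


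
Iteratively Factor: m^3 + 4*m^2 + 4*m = (m + 2)*(m^2 + 2*m) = m*(m + 2)*(m + 2)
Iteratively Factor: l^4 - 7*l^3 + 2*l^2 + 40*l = (l - 5)*(l^3 - 2*l^2 - 8*l) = (l - 5)*(l + 2)*(l^2 - 4*l) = l*(l - 5)*(l + 2)*(l - 4)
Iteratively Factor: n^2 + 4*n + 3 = (n + 1)*(n + 3)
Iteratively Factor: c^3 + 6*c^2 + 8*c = (c + 4)*(c^2 + 2*c) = (c + 2)*(c + 4)*(c)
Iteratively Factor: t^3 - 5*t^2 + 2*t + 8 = (t - 4)*(t^2 - t - 2) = (t - 4)*(t + 1)*(t - 2)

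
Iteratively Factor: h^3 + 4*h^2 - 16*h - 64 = (h - 4)*(h^2 + 8*h + 16) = (h - 4)*(h + 4)*(h + 4)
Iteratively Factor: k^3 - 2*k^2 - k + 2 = (k - 1)*(k^2 - k - 2) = (k - 1)*(k + 1)*(k - 2)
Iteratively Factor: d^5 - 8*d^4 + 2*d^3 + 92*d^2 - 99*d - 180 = (d + 1)*(d^4 - 9*d^3 + 11*d^2 + 81*d - 180) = (d - 5)*(d + 1)*(d^3 - 4*d^2 - 9*d + 36) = (d - 5)*(d - 4)*(d + 1)*(d^2 - 9) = (d - 5)*(d - 4)*(d - 3)*(d + 1)*(d + 3)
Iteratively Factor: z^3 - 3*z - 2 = (z + 1)*(z^2 - z - 2) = (z - 2)*(z + 1)*(z + 1)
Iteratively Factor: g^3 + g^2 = (g)*(g^2 + g) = g^2*(g + 1)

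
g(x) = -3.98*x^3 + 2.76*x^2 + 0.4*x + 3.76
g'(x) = -11.94*x^2 + 5.52*x + 0.4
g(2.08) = -19.28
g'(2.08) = -39.78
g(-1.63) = 27.68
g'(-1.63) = -40.32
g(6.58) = -1007.97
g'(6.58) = -480.24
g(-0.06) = 3.75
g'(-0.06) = 0.03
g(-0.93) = 8.98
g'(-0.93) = -15.06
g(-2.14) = 54.55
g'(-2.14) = -66.09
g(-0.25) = 3.89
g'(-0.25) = -1.73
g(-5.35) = 690.08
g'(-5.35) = -370.88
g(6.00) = -754.16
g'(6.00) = -396.32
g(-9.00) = 3125.14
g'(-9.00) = -1016.42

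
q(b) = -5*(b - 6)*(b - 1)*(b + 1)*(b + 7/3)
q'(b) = -5*(b - 6)*(b - 1)*(b + 1) - 5*(b - 6)*(b - 1)*(b + 7/3) - 5*(b - 6)*(b + 1)*(b + 7/3) - 5*(b - 1)*(b + 1)*(b + 7/3)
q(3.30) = 752.13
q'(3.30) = 356.88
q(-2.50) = -37.19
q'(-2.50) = 262.92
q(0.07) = -70.91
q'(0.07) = -7.57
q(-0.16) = -65.23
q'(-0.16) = -40.84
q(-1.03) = 2.79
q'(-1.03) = -92.63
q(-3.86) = -1046.15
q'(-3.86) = 1372.39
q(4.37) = 988.67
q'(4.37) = 18.43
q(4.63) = 974.82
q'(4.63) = -129.86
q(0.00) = -70.00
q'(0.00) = -18.33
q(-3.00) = -240.00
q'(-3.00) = 566.67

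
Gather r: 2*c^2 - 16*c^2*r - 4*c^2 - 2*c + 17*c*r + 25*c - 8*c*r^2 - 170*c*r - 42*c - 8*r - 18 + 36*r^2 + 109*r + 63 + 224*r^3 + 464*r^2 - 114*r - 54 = -2*c^2 - 19*c + 224*r^3 + r^2*(500 - 8*c) + r*(-16*c^2 - 153*c - 13) - 9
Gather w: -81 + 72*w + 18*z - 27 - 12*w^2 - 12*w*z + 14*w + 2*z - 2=-12*w^2 + w*(86 - 12*z) + 20*z - 110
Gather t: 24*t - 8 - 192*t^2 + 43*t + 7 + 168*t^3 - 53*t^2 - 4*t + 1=168*t^3 - 245*t^2 + 63*t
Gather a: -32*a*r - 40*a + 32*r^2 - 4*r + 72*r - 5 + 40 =a*(-32*r - 40) + 32*r^2 + 68*r + 35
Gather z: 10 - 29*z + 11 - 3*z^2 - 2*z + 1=-3*z^2 - 31*z + 22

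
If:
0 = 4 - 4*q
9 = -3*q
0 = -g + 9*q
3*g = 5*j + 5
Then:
No Solution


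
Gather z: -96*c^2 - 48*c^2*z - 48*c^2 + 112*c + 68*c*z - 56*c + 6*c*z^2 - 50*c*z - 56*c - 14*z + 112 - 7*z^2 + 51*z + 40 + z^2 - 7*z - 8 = -144*c^2 + z^2*(6*c - 6) + z*(-48*c^2 + 18*c + 30) + 144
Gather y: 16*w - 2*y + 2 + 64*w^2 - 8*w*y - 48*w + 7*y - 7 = 64*w^2 - 32*w + y*(5 - 8*w) - 5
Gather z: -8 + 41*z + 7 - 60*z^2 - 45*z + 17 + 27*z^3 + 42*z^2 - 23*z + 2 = 27*z^3 - 18*z^2 - 27*z + 18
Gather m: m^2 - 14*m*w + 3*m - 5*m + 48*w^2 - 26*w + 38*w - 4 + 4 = m^2 + m*(-14*w - 2) + 48*w^2 + 12*w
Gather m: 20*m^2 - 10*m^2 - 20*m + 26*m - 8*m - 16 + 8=10*m^2 - 2*m - 8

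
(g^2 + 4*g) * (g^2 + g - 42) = g^4 + 5*g^3 - 38*g^2 - 168*g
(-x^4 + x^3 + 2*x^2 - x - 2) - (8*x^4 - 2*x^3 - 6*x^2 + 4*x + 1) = -9*x^4 + 3*x^3 + 8*x^2 - 5*x - 3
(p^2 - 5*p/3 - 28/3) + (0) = p^2 - 5*p/3 - 28/3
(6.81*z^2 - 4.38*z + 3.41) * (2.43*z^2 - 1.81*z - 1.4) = 16.5483*z^4 - 22.9695*z^3 + 6.6801*z^2 - 0.0401000000000007*z - 4.774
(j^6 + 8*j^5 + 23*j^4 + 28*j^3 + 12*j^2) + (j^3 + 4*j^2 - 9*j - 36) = j^6 + 8*j^5 + 23*j^4 + 29*j^3 + 16*j^2 - 9*j - 36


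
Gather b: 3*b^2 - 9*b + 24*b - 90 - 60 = 3*b^2 + 15*b - 150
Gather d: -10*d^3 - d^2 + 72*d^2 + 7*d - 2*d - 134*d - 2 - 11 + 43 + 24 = -10*d^3 + 71*d^2 - 129*d + 54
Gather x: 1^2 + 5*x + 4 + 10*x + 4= 15*x + 9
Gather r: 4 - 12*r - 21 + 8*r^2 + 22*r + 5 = 8*r^2 + 10*r - 12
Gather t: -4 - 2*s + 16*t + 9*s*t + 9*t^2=-2*s + 9*t^2 + t*(9*s + 16) - 4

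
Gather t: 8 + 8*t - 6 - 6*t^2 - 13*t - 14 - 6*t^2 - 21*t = -12*t^2 - 26*t - 12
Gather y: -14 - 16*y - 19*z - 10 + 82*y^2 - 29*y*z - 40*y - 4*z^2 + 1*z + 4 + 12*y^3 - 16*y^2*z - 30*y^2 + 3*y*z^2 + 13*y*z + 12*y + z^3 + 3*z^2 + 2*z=12*y^3 + y^2*(52 - 16*z) + y*(3*z^2 - 16*z - 44) + z^3 - z^2 - 16*z - 20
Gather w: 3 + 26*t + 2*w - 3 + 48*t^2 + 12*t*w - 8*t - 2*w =48*t^2 + 12*t*w + 18*t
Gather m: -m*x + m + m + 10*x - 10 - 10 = m*(2 - x) + 10*x - 20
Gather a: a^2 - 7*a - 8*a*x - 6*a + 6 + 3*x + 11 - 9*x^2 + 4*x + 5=a^2 + a*(-8*x - 13) - 9*x^2 + 7*x + 22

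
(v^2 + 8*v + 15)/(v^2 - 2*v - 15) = (v + 5)/(v - 5)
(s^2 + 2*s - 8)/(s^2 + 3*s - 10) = (s + 4)/(s + 5)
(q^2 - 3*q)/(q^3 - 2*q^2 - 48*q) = (3 - q)/(-q^2 + 2*q + 48)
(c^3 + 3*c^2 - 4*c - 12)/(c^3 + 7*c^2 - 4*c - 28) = (c + 3)/(c + 7)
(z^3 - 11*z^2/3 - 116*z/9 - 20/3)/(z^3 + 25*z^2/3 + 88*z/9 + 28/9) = (3*z^2 - 13*z - 30)/(3*z^2 + 23*z + 14)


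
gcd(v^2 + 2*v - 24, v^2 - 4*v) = v - 4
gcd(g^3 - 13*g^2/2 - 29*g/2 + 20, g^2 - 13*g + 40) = g - 8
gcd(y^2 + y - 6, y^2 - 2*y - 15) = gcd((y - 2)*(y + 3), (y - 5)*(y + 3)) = y + 3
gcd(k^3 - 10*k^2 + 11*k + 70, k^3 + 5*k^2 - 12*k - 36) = k + 2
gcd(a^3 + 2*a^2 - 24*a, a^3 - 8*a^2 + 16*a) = a^2 - 4*a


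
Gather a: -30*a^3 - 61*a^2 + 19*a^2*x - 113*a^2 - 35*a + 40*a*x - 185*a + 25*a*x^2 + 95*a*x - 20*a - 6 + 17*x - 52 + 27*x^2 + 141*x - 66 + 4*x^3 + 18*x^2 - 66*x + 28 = -30*a^3 + a^2*(19*x - 174) + a*(25*x^2 + 135*x - 240) + 4*x^3 + 45*x^2 + 92*x - 96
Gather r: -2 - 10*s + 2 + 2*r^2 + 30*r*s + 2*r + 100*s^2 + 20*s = 2*r^2 + r*(30*s + 2) + 100*s^2 + 10*s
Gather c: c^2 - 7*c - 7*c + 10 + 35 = c^2 - 14*c + 45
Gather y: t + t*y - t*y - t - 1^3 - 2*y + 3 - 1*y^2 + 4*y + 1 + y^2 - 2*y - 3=0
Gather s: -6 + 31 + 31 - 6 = 50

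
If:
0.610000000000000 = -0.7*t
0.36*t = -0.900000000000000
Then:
No Solution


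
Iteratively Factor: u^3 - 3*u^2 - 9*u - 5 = (u - 5)*(u^2 + 2*u + 1) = (u - 5)*(u + 1)*(u + 1)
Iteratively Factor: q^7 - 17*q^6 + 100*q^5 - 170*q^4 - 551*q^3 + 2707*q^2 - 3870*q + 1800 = (q - 5)*(q^6 - 12*q^5 + 40*q^4 + 30*q^3 - 401*q^2 + 702*q - 360) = (q - 5)*(q - 3)*(q^5 - 9*q^4 + 13*q^3 + 69*q^2 - 194*q + 120) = (q - 5)*(q - 3)*(q + 3)*(q^4 - 12*q^3 + 49*q^2 - 78*q + 40) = (q - 5)*(q - 3)*(q - 2)*(q + 3)*(q^3 - 10*q^2 + 29*q - 20) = (q - 5)*(q - 3)*(q - 2)*(q - 1)*(q + 3)*(q^2 - 9*q + 20) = (q - 5)^2*(q - 3)*(q - 2)*(q - 1)*(q + 3)*(q - 4)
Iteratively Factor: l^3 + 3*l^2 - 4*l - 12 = (l + 2)*(l^2 + l - 6) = (l - 2)*(l + 2)*(l + 3)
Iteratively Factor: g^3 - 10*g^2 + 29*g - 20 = (g - 4)*(g^2 - 6*g + 5) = (g - 4)*(g - 1)*(g - 5)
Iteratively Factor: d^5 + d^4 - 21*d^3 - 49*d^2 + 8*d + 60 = (d - 5)*(d^4 + 6*d^3 + 9*d^2 - 4*d - 12) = (d - 5)*(d - 1)*(d^3 + 7*d^2 + 16*d + 12) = (d - 5)*(d - 1)*(d + 3)*(d^2 + 4*d + 4) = (d - 5)*(d - 1)*(d + 2)*(d + 3)*(d + 2)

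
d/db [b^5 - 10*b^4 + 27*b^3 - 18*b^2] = b*(5*b^3 - 40*b^2 + 81*b - 36)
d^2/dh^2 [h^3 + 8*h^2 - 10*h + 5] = 6*h + 16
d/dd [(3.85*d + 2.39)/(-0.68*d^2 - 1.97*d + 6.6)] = (2.618*d^2 + 3.2504*d + 30.1183)/(0.4624*d^4 + 2.6792*d^3 - 5.0951*d^2 - 26.004*d + 43.56)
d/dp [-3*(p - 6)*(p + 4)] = 6 - 6*p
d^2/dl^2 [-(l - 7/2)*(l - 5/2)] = -2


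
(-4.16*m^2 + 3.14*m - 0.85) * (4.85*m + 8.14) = -20.176*m^3 - 18.6334*m^2 + 21.4371*m - 6.919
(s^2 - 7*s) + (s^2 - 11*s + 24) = 2*s^2 - 18*s + 24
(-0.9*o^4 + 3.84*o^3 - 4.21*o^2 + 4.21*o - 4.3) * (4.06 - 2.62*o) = 2.358*o^5 - 13.7148*o^4 + 26.6206*o^3 - 28.1228*o^2 + 28.3586*o - 17.458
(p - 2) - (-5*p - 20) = 6*p + 18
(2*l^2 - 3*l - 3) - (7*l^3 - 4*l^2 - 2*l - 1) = -7*l^3 + 6*l^2 - l - 2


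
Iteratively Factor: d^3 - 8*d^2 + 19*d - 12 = (d - 1)*(d^2 - 7*d + 12) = (d - 4)*(d - 1)*(d - 3)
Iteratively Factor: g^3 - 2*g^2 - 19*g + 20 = (g - 1)*(g^2 - g - 20) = (g - 5)*(g - 1)*(g + 4)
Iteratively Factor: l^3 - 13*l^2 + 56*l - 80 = (l - 5)*(l^2 - 8*l + 16) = (l - 5)*(l - 4)*(l - 4)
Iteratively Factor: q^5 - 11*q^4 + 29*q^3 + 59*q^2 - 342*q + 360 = (q - 5)*(q^4 - 6*q^3 - q^2 + 54*q - 72) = (q - 5)*(q - 2)*(q^3 - 4*q^2 - 9*q + 36) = (q - 5)*(q - 4)*(q - 2)*(q^2 - 9) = (q - 5)*(q - 4)*(q - 3)*(q - 2)*(q + 3)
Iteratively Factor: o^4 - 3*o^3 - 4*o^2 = (o)*(o^3 - 3*o^2 - 4*o) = o^2*(o^2 - 3*o - 4) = o^2*(o - 4)*(o + 1)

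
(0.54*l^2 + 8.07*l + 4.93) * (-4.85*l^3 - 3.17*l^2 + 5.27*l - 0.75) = -2.619*l^5 - 40.8513*l^4 - 46.6466*l^3 + 26.4958*l^2 + 19.9286*l - 3.6975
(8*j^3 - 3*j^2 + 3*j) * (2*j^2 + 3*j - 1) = 16*j^5 + 18*j^4 - 11*j^3 + 12*j^2 - 3*j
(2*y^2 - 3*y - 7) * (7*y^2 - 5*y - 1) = 14*y^4 - 31*y^3 - 36*y^2 + 38*y + 7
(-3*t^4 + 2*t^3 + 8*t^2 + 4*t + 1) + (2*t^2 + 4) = -3*t^4 + 2*t^3 + 10*t^2 + 4*t + 5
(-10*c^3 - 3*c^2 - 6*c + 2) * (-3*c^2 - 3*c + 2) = 30*c^5 + 39*c^4 + 7*c^3 + 6*c^2 - 18*c + 4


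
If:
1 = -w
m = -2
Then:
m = -2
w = -1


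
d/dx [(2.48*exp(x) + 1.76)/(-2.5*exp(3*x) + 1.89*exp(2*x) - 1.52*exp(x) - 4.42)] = (12.4*exp(3*x) + 8.5128*exp(2*x) - 6.6528*exp(x) - 8.2864)*exp(x)/(6.25*exp(6*x) - 9.45*exp(5*x) + 11.1721*exp(4*x) + 16.3544*exp(3*x) - 14.3972*exp(2*x) + 13.4368*exp(x) + 19.5364)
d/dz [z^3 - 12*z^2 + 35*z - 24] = 3*z^2 - 24*z + 35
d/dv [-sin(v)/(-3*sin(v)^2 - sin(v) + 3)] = 3*(cos(v)^2 - 2)*cos(v)/(sin(v) - 3*cos(v)^2)^2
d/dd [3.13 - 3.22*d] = -3.22000000000000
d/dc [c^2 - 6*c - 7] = 2*c - 6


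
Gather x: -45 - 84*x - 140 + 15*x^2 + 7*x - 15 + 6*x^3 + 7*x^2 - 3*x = 6*x^3 + 22*x^2 - 80*x - 200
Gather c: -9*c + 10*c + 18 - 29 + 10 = c - 1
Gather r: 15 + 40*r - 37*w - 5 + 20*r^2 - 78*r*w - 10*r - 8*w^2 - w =20*r^2 + r*(30 - 78*w) - 8*w^2 - 38*w + 10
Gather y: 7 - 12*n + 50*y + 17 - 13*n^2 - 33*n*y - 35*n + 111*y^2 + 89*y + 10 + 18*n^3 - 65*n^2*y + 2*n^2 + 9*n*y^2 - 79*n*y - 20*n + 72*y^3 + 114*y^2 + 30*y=18*n^3 - 11*n^2 - 67*n + 72*y^3 + y^2*(9*n + 225) + y*(-65*n^2 - 112*n + 169) + 34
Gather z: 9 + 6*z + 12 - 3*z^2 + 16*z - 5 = -3*z^2 + 22*z + 16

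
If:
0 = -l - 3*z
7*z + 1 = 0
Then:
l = 3/7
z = -1/7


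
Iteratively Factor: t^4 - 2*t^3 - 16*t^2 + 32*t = (t + 4)*(t^3 - 6*t^2 + 8*t) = t*(t + 4)*(t^2 - 6*t + 8) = t*(t - 2)*(t + 4)*(t - 4)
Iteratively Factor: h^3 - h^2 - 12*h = (h + 3)*(h^2 - 4*h) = (h - 4)*(h + 3)*(h)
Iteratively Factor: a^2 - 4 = (a + 2)*(a - 2)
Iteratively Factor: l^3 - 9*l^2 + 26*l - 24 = (l - 4)*(l^2 - 5*l + 6) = (l - 4)*(l - 3)*(l - 2)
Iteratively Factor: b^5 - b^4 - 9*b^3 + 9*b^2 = (b)*(b^4 - b^3 - 9*b^2 + 9*b) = b^2*(b^3 - b^2 - 9*b + 9) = b^2*(b - 3)*(b^2 + 2*b - 3) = b^2*(b - 3)*(b + 3)*(b - 1)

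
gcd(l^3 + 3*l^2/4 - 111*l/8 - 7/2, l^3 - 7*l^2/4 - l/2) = l + 1/4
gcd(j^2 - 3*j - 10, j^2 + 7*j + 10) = j + 2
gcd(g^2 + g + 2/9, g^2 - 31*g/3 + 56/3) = 1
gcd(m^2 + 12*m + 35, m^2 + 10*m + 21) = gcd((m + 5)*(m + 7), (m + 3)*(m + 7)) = m + 7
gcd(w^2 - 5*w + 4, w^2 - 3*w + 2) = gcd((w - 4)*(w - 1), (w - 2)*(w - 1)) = w - 1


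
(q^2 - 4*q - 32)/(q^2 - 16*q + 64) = (q + 4)/(q - 8)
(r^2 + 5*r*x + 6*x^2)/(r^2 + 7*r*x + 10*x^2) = (r + 3*x)/(r + 5*x)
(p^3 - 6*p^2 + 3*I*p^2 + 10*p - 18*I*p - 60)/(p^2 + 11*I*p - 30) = (p^2 - 2*p*(3 + I) + 12*I)/(p + 6*I)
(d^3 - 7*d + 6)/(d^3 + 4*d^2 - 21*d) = (d^3 - 7*d + 6)/(d*(d^2 + 4*d - 21))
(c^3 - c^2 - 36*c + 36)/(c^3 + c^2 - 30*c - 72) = (c^2 + 5*c - 6)/(c^2 + 7*c + 12)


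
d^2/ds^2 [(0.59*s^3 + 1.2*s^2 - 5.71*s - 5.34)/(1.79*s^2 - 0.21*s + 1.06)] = (1.77635683940025e-15*s^5 + 7.105427357601e-15*s^4 - 37.875556*s^3 - 117.108648*s^2 + 81.026304*s + 19.947792)/(5.735339*s^6 - 2.018583*s^5 + 10.425855*s^4 - 2.399985*s^3 + 6.17397*s^2 - 0.707868*s + 1.191016)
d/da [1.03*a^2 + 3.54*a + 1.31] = 2.06*a + 3.54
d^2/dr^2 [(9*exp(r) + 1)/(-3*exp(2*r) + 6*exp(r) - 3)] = (-9*exp(2*r) - 40*exp(r) - 11)*exp(r)/(3*(exp(4*r) - 4*exp(3*r) + 6*exp(2*r) - 4*exp(r) + 1))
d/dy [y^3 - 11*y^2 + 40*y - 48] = 3*y^2 - 22*y + 40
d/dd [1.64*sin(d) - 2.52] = 1.64*cos(d)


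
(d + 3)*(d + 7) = d^2 + 10*d + 21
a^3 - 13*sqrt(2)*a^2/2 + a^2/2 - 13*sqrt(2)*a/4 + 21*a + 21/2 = (a + 1/2)*(a - 7*sqrt(2)/2)*(a - 3*sqrt(2))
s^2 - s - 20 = (s - 5)*(s + 4)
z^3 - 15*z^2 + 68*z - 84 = (z - 7)*(z - 6)*(z - 2)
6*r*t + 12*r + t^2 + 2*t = (6*r + t)*(t + 2)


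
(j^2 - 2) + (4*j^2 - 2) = 5*j^2 - 4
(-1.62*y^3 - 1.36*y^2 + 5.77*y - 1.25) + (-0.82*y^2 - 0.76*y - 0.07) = -1.62*y^3 - 2.18*y^2 + 5.01*y - 1.32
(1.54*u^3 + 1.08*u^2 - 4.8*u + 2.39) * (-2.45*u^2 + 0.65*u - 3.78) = -3.773*u^5 - 1.645*u^4 + 6.6408*u^3 - 13.0579*u^2 + 19.6975*u - 9.0342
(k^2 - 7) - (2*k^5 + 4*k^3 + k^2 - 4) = -2*k^5 - 4*k^3 - 3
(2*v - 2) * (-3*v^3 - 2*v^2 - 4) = -6*v^4 + 2*v^3 + 4*v^2 - 8*v + 8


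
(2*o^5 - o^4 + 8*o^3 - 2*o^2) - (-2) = 2*o^5 - o^4 + 8*o^3 - 2*o^2 + 2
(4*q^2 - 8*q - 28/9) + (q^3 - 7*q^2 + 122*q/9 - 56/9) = q^3 - 3*q^2 + 50*q/9 - 28/3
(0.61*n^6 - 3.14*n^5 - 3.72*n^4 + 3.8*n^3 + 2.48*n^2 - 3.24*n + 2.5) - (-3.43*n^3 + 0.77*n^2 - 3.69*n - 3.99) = 0.61*n^6 - 3.14*n^5 - 3.72*n^4 + 7.23*n^3 + 1.71*n^2 + 0.45*n + 6.49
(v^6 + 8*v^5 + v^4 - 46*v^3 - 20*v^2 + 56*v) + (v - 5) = v^6 + 8*v^5 + v^4 - 46*v^3 - 20*v^2 + 57*v - 5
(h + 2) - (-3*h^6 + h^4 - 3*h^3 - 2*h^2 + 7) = 3*h^6 - h^4 + 3*h^3 + 2*h^2 + h - 5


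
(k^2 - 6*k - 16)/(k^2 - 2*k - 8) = (k - 8)/(k - 4)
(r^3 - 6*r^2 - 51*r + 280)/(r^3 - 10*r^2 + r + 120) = (r + 7)/(r + 3)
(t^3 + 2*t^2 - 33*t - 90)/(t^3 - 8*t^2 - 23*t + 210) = (t + 3)/(t - 7)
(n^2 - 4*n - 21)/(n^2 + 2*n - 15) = (n^2 - 4*n - 21)/(n^2 + 2*n - 15)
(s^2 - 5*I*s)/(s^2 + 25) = s/(s + 5*I)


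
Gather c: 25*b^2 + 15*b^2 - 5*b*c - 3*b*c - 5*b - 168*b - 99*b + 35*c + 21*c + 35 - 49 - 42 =40*b^2 - 272*b + c*(56 - 8*b) - 56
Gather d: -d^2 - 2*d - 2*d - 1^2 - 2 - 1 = -d^2 - 4*d - 4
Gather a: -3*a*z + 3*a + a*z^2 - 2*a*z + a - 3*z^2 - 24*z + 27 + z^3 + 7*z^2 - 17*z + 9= a*(z^2 - 5*z + 4) + z^3 + 4*z^2 - 41*z + 36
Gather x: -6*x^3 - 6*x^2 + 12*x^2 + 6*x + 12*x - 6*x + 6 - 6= -6*x^3 + 6*x^2 + 12*x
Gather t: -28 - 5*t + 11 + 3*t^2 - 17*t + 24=3*t^2 - 22*t + 7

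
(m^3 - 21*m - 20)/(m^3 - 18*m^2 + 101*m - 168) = (m^3 - 21*m - 20)/(m^3 - 18*m^2 + 101*m - 168)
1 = 1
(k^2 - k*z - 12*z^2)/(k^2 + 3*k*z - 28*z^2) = (k + 3*z)/(k + 7*z)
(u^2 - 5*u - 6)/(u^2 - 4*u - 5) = (u - 6)/(u - 5)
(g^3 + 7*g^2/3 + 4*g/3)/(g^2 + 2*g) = (3*g^2 + 7*g + 4)/(3*(g + 2))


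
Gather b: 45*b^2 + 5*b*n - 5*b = 45*b^2 + b*(5*n - 5)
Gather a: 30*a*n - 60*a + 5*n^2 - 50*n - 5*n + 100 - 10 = a*(30*n - 60) + 5*n^2 - 55*n + 90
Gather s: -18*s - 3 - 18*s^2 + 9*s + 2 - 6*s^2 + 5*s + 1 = -24*s^2 - 4*s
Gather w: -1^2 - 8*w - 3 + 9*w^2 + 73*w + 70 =9*w^2 + 65*w + 66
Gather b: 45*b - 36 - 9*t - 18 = 45*b - 9*t - 54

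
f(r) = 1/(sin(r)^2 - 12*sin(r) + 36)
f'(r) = (-2*sin(r)*cos(r) + 12*cos(r))/(sin(r)^2 - 12*sin(r) + 36)^2 = -2*cos(r)/(sin(r) - 6)^3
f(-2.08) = 0.02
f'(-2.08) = -0.00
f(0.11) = 0.03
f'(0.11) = 0.01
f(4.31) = 0.02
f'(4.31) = -0.00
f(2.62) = 0.03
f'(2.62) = -0.01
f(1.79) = 0.04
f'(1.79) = -0.00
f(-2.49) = 0.02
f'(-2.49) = -0.01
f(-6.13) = 0.03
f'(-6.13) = 0.01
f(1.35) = 0.04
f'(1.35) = 0.00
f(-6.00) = 0.03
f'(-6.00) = 0.01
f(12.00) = 0.02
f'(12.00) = 0.01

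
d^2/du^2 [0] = 0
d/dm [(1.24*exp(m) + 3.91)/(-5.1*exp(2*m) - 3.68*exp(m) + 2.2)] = (6.324*exp(2*m) + 39.882*exp(m) + 17.1168)*exp(m)/(26.01*exp(4*m) + 37.536*exp(3*m) - 8.8976*exp(2*m) - 16.192*exp(m) + 4.84)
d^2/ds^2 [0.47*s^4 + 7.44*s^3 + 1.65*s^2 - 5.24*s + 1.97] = 5.64*s^2 + 44.64*s + 3.3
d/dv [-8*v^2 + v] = 1 - 16*v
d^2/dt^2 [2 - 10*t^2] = -20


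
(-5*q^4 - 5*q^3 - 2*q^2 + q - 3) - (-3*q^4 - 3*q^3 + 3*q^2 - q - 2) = -2*q^4 - 2*q^3 - 5*q^2 + 2*q - 1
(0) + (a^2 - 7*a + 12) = a^2 - 7*a + 12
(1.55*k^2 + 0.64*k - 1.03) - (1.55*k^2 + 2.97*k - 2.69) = 1.66 - 2.33*k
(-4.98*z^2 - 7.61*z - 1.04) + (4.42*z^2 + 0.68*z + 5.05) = -0.56*z^2 - 6.93*z + 4.01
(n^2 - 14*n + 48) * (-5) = -5*n^2 + 70*n - 240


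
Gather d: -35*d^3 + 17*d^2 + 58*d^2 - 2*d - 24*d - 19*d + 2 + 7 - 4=-35*d^3 + 75*d^2 - 45*d + 5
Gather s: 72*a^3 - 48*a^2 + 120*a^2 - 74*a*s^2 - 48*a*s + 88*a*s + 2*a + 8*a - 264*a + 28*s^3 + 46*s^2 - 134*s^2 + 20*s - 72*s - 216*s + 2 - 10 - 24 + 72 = 72*a^3 + 72*a^2 - 254*a + 28*s^3 + s^2*(-74*a - 88) + s*(40*a - 268) + 40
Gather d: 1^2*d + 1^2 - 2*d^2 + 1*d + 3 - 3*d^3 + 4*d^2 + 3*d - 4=-3*d^3 + 2*d^2 + 5*d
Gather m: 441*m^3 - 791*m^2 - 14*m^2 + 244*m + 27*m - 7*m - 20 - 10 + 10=441*m^3 - 805*m^2 + 264*m - 20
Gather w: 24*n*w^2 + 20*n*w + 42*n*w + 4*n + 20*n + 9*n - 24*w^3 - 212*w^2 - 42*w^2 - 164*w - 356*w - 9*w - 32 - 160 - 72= 33*n - 24*w^3 + w^2*(24*n - 254) + w*(62*n - 529) - 264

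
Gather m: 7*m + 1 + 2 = 7*m + 3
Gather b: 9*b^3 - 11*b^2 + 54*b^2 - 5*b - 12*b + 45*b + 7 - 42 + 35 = 9*b^3 + 43*b^2 + 28*b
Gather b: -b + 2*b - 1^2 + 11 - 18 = b - 8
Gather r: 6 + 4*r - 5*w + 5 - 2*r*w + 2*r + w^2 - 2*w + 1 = r*(6 - 2*w) + w^2 - 7*w + 12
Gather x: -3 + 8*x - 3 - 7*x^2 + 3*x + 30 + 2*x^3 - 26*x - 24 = 2*x^3 - 7*x^2 - 15*x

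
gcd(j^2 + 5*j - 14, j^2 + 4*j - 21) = j + 7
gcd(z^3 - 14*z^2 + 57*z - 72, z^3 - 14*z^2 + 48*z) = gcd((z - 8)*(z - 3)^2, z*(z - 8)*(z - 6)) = z - 8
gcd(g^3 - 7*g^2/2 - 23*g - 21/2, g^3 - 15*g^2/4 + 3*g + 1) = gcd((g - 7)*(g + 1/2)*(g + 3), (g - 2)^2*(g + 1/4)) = 1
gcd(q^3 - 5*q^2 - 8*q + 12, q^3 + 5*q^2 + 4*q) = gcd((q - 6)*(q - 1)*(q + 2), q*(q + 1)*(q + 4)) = 1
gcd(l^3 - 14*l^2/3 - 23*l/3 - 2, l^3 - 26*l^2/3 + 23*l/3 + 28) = 1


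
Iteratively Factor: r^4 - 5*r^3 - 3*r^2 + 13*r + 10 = (r + 1)*(r^3 - 6*r^2 + 3*r + 10) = (r + 1)^2*(r^2 - 7*r + 10) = (r - 2)*(r + 1)^2*(r - 5)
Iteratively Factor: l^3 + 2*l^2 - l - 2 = (l + 1)*(l^2 + l - 2) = (l + 1)*(l + 2)*(l - 1)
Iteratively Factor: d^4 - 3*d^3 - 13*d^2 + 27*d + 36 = (d - 3)*(d^3 - 13*d - 12) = (d - 3)*(d + 1)*(d^2 - d - 12) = (d - 4)*(d - 3)*(d + 1)*(d + 3)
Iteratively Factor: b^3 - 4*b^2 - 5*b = (b + 1)*(b^2 - 5*b) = b*(b + 1)*(b - 5)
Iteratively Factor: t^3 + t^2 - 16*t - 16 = (t + 4)*(t^2 - 3*t - 4) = (t - 4)*(t + 4)*(t + 1)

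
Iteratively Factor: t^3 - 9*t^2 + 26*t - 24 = (t - 4)*(t^2 - 5*t + 6) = (t - 4)*(t - 3)*(t - 2)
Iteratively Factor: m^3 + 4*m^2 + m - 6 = (m - 1)*(m^2 + 5*m + 6) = (m - 1)*(m + 3)*(m + 2)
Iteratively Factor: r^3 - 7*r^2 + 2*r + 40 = (r - 5)*(r^2 - 2*r - 8) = (r - 5)*(r - 4)*(r + 2)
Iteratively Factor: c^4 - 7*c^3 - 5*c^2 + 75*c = (c)*(c^3 - 7*c^2 - 5*c + 75) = c*(c - 5)*(c^2 - 2*c - 15) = c*(c - 5)^2*(c + 3)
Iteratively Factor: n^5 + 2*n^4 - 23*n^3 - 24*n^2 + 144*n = (n)*(n^4 + 2*n^3 - 23*n^2 - 24*n + 144) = n*(n + 4)*(n^3 - 2*n^2 - 15*n + 36) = n*(n - 3)*(n + 4)*(n^2 + n - 12) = n*(n - 3)^2*(n + 4)*(n + 4)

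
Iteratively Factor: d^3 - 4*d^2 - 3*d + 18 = (d - 3)*(d^2 - d - 6) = (d - 3)*(d + 2)*(d - 3)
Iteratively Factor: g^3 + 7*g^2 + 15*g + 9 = (g + 3)*(g^2 + 4*g + 3) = (g + 1)*(g + 3)*(g + 3)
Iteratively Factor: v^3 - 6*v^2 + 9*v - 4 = (v - 1)*(v^2 - 5*v + 4) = (v - 1)^2*(v - 4)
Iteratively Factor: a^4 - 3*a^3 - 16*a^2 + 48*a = (a)*(a^3 - 3*a^2 - 16*a + 48) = a*(a - 4)*(a^2 + a - 12) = a*(a - 4)*(a - 3)*(a + 4)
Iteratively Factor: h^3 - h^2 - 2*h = (h - 2)*(h^2 + h) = (h - 2)*(h + 1)*(h)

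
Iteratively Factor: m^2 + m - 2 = (m + 2)*(m - 1)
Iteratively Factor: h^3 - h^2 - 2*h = (h)*(h^2 - h - 2) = h*(h + 1)*(h - 2)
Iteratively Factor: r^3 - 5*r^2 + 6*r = (r - 2)*(r^2 - 3*r) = (r - 3)*(r - 2)*(r)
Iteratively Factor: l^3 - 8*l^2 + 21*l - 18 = (l - 3)*(l^2 - 5*l + 6) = (l - 3)*(l - 2)*(l - 3)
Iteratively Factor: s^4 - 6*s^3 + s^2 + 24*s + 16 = (s + 1)*(s^3 - 7*s^2 + 8*s + 16) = (s + 1)^2*(s^2 - 8*s + 16) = (s - 4)*(s + 1)^2*(s - 4)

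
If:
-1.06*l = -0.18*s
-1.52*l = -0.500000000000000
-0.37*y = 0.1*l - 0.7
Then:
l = 0.33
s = 1.94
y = 1.80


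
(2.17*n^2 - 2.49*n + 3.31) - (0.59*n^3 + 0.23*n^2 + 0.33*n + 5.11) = -0.59*n^3 + 1.94*n^2 - 2.82*n - 1.8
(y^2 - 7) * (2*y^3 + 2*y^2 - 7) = 2*y^5 + 2*y^4 - 14*y^3 - 21*y^2 + 49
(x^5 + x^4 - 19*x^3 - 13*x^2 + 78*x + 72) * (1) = x^5 + x^4 - 19*x^3 - 13*x^2 + 78*x + 72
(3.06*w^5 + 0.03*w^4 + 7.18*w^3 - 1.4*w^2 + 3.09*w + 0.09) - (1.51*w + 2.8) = 3.06*w^5 + 0.03*w^4 + 7.18*w^3 - 1.4*w^2 + 1.58*w - 2.71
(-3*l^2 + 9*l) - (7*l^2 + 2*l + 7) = -10*l^2 + 7*l - 7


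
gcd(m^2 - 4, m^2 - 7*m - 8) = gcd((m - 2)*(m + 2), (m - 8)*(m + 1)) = 1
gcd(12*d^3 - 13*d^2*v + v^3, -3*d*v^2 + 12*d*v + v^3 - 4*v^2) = -3*d + v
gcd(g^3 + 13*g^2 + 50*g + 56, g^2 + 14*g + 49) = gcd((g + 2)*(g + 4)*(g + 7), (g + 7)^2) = g + 7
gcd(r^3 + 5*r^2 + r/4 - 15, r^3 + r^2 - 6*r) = 1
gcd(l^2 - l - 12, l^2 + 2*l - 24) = l - 4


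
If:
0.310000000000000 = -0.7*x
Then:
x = -0.44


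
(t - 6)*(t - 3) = t^2 - 9*t + 18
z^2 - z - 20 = (z - 5)*(z + 4)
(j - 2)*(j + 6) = j^2 + 4*j - 12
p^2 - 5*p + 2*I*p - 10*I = (p - 5)*(p + 2*I)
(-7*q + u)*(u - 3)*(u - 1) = -7*q*u^2 + 28*q*u - 21*q + u^3 - 4*u^2 + 3*u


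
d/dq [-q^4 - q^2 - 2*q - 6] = -4*q^3 - 2*q - 2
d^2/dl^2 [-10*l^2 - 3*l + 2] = -20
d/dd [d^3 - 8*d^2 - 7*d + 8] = 3*d^2 - 16*d - 7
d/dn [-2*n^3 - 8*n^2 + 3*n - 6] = -6*n^2 - 16*n + 3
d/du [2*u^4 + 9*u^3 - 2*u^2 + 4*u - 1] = 8*u^3 + 27*u^2 - 4*u + 4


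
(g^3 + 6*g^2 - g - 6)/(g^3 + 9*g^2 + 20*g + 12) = (g - 1)/(g + 2)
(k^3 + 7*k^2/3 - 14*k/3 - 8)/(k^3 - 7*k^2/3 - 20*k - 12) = (3*k^2 - 2*k - 8)/(3*k^2 - 16*k - 12)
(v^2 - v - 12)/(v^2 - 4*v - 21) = (v - 4)/(v - 7)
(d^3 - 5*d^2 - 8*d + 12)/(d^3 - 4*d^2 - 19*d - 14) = (d^2 - 7*d + 6)/(d^2 - 6*d - 7)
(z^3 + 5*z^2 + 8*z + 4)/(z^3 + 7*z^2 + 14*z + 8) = (z + 2)/(z + 4)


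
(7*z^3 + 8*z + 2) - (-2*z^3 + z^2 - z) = 9*z^3 - z^2 + 9*z + 2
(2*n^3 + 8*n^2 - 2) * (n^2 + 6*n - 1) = 2*n^5 + 20*n^4 + 46*n^3 - 10*n^2 - 12*n + 2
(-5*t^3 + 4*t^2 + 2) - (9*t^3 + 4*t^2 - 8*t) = -14*t^3 + 8*t + 2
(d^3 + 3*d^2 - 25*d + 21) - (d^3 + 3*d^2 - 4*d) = 21 - 21*d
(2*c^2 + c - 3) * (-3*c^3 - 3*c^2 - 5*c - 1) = -6*c^5 - 9*c^4 - 4*c^3 + 2*c^2 + 14*c + 3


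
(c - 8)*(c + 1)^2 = c^3 - 6*c^2 - 15*c - 8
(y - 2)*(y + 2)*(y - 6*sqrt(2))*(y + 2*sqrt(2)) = y^4 - 4*sqrt(2)*y^3 - 28*y^2 + 16*sqrt(2)*y + 96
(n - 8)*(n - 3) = n^2 - 11*n + 24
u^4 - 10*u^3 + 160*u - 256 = (u - 8)*(u - 4)*(u - 2)*(u + 4)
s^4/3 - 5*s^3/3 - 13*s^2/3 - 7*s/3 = s*(s/3 + 1/3)*(s - 7)*(s + 1)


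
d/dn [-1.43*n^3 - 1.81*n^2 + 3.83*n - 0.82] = -4.29*n^2 - 3.62*n + 3.83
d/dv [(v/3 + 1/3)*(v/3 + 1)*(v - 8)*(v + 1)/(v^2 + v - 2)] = 2*(v^5 - 7*v^3 + 19*v^2 + 90*v + 65)/(9*(v^4 + 2*v^3 - 3*v^2 - 4*v + 4))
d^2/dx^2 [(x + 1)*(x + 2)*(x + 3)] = 6*x + 12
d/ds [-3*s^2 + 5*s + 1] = 5 - 6*s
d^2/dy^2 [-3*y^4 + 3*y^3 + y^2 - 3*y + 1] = -36*y^2 + 18*y + 2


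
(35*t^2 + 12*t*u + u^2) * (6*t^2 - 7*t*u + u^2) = 210*t^4 - 173*t^3*u - 43*t^2*u^2 + 5*t*u^3 + u^4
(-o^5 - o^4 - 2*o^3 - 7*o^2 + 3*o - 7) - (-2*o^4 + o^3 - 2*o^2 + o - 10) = -o^5 + o^4 - 3*o^3 - 5*o^2 + 2*o + 3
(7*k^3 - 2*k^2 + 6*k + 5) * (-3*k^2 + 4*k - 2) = -21*k^5 + 34*k^4 - 40*k^3 + 13*k^2 + 8*k - 10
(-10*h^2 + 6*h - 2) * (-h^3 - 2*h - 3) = 10*h^5 - 6*h^4 + 22*h^3 + 18*h^2 - 14*h + 6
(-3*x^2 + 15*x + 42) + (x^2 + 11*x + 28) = -2*x^2 + 26*x + 70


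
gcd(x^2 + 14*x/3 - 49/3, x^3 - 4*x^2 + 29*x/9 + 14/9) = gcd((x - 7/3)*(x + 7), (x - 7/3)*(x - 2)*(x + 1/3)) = x - 7/3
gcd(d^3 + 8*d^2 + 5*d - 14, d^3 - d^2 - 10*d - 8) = d + 2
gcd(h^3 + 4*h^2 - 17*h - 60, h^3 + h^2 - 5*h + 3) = h + 3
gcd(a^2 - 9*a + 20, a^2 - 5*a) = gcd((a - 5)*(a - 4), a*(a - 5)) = a - 5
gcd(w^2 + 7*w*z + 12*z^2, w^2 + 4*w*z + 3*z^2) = w + 3*z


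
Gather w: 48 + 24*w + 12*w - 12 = 36*w + 36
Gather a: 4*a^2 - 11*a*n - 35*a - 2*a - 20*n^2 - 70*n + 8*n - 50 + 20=4*a^2 + a*(-11*n - 37) - 20*n^2 - 62*n - 30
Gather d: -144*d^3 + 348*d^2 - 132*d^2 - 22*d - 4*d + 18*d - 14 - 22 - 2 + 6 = -144*d^3 + 216*d^2 - 8*d - 32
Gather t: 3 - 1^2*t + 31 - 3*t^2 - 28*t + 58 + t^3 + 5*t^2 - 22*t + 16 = t^3 + 2*t^2 - 51*t + 108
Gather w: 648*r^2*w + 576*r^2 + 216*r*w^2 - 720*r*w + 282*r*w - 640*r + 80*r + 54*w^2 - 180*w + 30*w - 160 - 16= 576*r^2 - 560*r + w^2*(216*r + 54) + w*(648*r^2 - 438*r - 150) - 176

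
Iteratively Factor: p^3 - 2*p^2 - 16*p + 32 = (p - 4)*(p^2 + 2*p - 8) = (p - 4)*(p - 2)*(p + 4)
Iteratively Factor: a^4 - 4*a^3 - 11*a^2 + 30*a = (a - 5)*(a^3 + a^2 - 6*a) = a*(a - 5)*(a^2 + a - 6) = a*(a - 5)*(a - 2)*(a + 3)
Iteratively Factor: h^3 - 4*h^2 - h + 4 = (h - 4)*(h^2 - 1) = (h - 4)*(h - 1)*(h + 1)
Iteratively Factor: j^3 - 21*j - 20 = (j + 4)*(j^2 - 4*j - 5) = (j - 5)*(j + 4)*(j + 1)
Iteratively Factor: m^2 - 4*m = (m)*(m - 4)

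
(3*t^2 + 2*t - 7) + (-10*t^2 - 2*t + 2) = -7*t^2 - 5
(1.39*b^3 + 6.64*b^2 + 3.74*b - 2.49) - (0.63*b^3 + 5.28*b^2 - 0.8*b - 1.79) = 0.76*b^3 + 1.36*b^2 + 4.54*b - 0.7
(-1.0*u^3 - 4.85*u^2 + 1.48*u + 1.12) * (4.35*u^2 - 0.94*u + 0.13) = -4.35*u^5 - 20.1575*u^4 + 10.867*u^3 + 2.8503*u^2 - 0.8604*u + 0.1456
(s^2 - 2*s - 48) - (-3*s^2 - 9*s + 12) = 4*s^2 + 7*s - 60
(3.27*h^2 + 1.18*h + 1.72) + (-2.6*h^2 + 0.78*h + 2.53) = 0.67*h^2 + 1.96*h + 4.25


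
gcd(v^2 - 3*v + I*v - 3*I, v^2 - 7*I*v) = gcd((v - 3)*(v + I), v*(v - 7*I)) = 1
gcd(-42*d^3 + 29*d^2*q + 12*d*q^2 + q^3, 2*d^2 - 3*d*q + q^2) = -d + q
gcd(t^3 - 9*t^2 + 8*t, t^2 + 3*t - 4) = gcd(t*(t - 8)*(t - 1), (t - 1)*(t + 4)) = t - 1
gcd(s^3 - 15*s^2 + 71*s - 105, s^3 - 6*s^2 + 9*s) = s - 3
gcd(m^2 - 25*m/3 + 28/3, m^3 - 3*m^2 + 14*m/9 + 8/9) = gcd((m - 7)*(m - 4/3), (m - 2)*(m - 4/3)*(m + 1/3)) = m - 4/3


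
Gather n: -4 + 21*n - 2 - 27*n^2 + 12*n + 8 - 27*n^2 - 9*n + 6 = -54*n^2 + 24*n + 8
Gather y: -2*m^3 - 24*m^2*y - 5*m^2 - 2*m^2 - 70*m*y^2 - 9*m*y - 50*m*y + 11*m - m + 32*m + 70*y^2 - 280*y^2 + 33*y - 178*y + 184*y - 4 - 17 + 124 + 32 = -2*m^3 - 7*m^2 + 42*m + y^2*(-70*m - 210) + y*(-24*m^2 - 59*m + 39) + 135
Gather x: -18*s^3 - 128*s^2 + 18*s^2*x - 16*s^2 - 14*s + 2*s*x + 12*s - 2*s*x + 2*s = -18*s^3 + 18*s^2*x - 144*s^2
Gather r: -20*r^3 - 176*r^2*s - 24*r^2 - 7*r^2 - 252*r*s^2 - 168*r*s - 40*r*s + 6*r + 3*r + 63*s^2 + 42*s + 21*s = -20*r^3 + r^2*(-176*s - 31) + r*(-252*s^2 - 208*s + 9) + 63*s^2 + 63*s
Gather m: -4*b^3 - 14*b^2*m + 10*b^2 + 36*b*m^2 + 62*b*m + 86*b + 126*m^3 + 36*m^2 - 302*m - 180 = -4*b^3 + 10*b^2 + 86*b + 126*m^3 + m^2*(36*b + 36) + m*(-14*b^2 + 62*b - 302) - 180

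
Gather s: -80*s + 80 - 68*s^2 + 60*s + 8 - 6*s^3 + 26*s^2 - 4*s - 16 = -6*s^3 - 42*s^2 - 24*s + 72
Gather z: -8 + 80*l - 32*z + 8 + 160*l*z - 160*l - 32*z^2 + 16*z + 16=-80*l - 32*z^2 + z*(160*l - 16) + 16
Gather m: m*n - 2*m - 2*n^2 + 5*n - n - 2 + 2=m*(n - 2) - 2*n^2 + 4*n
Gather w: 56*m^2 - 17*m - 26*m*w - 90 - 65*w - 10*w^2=56*m^2 - 17*m - 10*w^2 + w*(-26*m - 65) - 90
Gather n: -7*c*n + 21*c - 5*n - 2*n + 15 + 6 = 21*c + n*(-7*c - 7) + 21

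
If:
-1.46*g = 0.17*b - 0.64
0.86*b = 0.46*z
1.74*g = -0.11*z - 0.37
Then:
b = -371.46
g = 43.69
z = -694.47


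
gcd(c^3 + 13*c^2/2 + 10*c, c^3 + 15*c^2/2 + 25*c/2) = c^2 + 5*c/2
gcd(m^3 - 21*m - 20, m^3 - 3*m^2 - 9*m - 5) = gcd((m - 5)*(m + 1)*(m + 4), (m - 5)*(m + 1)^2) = m^2 - 4*m - 5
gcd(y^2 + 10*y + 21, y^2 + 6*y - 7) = y + 7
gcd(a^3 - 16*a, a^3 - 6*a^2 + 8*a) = a^2 - 4*a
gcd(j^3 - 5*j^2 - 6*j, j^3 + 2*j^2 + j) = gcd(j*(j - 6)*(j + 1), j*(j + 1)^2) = j^2 + j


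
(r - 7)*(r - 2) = r^2 - 9*r + 14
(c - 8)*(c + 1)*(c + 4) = c^3 - 3*c^2 - 36*c - 32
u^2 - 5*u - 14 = (u - 7)*(u + 2)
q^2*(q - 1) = q^3 - q^2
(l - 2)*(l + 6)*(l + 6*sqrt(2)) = l^3 + 4*l^2 + 6*sqrt(2)*l^2 - 12*l + 24*sqrt(2)*l - 72*sqrt(2)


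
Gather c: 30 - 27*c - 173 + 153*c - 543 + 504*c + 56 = 630*c - 630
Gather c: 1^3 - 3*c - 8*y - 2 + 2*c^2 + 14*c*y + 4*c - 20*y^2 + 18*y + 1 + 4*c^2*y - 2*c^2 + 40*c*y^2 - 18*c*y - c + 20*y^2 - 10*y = 4*c^2*y + c*(40*y^2 - 4*y)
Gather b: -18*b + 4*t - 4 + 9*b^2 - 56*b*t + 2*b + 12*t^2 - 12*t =9*b^2 + b*(-56*t - 16) + 12*t^2 - 8*t - 4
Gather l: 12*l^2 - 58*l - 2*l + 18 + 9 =12*l^2 - 60*l + 27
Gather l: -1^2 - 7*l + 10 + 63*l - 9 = 56*l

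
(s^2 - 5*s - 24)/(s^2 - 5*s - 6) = (-s^2 + 5*s + 24)/(-s^2 + 5*s + 6)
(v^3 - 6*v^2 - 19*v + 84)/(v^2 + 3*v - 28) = (v^3 - 6*v^2 - 19*v + 84)/(v^2 + 3*v - 28)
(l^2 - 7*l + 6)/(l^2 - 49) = (l^2 - 7*l + 6)/(l^2 - 49)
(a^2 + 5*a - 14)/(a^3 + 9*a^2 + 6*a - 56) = 1/(a + 4)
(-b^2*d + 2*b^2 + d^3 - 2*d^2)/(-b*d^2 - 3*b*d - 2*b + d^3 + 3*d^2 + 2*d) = (b*d - 2*b + d^2 - 2*d)/(d^2 + 3*d + 2)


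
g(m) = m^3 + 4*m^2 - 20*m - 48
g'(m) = 3*m^2 + 8*m - 20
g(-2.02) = 0.48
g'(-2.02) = -23.92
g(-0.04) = -47.19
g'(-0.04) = -20.32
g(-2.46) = 10.52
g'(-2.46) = -21.53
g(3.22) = -37.54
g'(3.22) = 36.87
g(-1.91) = -2.18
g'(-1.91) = -24.34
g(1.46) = -65.56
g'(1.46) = -1.93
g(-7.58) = -102.09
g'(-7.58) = 91.73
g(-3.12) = 22.97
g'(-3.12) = -15.76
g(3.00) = -45.00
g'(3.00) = 31.00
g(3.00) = -45.00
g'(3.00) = 31.00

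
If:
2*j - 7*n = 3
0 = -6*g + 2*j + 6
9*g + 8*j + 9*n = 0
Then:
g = 83/95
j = -36/95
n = -51/95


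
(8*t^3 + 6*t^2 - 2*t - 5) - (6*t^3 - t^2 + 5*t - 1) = 2*t^3 + 7*t^2 - 7*t - 4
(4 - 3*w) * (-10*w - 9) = 30*w^2 - 13*w - 36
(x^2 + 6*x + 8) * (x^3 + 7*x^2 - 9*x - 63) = x^5 + 13*x^4 + 41*x^3 - 61*x^2 - 450*x - 504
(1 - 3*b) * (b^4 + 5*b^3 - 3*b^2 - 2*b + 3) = -3*b^5 - 14*b^4 + 14*b^3 + 3*b^2 - 11*b + 3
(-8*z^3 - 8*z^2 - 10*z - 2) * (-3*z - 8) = 24*z^4 + 88*z^3 + 94*z^2 + 86*z + 16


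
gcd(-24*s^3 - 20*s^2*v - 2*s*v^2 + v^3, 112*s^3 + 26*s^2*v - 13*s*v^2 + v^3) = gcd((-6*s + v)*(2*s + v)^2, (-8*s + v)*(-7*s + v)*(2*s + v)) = 2*s + v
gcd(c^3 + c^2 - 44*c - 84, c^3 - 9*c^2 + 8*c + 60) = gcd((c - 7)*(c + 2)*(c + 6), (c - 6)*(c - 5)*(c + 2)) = c + 2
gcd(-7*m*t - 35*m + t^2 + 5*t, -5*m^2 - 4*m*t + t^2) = 1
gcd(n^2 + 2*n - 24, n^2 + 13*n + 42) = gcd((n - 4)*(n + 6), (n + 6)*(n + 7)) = n + 6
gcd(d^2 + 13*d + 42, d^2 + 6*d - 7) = d + 7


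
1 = 1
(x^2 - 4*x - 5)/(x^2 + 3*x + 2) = (x - 5)/(x + 2)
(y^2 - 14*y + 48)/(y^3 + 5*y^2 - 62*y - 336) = (y - 6)/(y^2 + 13*y + 42)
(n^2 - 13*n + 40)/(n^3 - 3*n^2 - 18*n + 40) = (n - 8)/(n^2 + 2*n - 8)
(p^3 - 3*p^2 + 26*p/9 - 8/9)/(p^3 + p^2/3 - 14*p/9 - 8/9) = (3*p^2 - 5*p + 2)/(3*p^2 + 5*p + 2)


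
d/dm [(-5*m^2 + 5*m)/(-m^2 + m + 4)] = 20*(1 - 2*m)/(m^4 - 2*m^3 - 7*m^2 + 8*m + 16)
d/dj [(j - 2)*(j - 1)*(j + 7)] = 3*j^2 + 8*j - 19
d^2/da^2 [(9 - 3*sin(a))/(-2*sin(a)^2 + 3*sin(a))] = 3*(-4*sin(a)^2 + 42*sin(a) - 46 - 45/sin(a) + 108/sin(a)^2 - 54/sin(a)^3)/(2*sin(a) - 3)^3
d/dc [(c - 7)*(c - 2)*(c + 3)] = 3*c^2 - 12*c - 13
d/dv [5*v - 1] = 5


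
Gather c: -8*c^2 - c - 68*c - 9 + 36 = -8*c^2 - 69*c + 27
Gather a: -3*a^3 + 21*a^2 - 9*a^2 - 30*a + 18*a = -3*a^3 + 12*a^2 - 12*a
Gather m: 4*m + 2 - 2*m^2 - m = -2*m^2 + 3*m + 2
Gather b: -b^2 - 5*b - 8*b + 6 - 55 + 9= -b^2 - 13*b - 40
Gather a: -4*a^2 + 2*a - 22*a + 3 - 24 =-4*a^2 - 20*a - 21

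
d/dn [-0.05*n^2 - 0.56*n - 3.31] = -0.1*n - 0.56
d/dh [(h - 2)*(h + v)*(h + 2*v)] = 3*h^2 + 6*h*v - 4*h + 2*v^2 - 6*v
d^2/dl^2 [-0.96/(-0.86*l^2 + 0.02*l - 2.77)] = (-1.420032*l^2 + 0.033024*l + 0.96*(1.72*l - 0.02)*(3.44*l - 0.04) - 4.573824)/(0.86*l^2 - 0.02*l + 2.77)^3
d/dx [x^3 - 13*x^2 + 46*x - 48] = 3*x^2 - 26*x + 46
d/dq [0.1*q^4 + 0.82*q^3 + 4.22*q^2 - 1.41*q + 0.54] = 0.4*q^3 + 2.46*q^2 + 8.44*q - 1.41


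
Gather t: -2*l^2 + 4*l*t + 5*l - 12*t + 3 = -2*l^2 + 5*l + t*(4*l - 12) + 3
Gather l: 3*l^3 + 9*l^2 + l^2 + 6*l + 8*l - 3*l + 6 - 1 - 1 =3*l^3 + 10*l^2 + 11*l + 4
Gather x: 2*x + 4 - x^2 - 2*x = 4 - x^2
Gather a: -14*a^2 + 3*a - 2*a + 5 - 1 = -14*a^2 + a + 4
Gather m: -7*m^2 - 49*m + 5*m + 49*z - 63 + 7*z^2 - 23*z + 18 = -7*m^2 - 44*m + 7*z^2 + 26*z - 45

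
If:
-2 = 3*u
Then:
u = -2/3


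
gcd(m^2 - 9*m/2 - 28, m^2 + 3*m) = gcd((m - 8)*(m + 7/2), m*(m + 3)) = 1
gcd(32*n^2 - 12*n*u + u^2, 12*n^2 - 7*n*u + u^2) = -4*n + u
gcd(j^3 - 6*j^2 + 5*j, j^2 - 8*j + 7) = j - 1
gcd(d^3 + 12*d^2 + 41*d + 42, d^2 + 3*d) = d + 3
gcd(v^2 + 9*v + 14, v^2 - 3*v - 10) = v + 2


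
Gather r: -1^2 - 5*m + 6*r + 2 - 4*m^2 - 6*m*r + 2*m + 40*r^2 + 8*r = -4*m^2 - 3*m + 40*r^2 + r*(14 - 6*m) + 1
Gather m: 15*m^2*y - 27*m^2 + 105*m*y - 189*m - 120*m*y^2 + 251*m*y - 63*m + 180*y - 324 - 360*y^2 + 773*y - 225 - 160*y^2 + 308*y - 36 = m^2*(15*y - 27) + m*(-120*y^2 + 356*y - 252) - 520*y^2 + 1261*y - 585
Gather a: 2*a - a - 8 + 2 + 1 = a - 5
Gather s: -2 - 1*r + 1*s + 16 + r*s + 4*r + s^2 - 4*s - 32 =3*r + s^2 + s*(r - 3) - 18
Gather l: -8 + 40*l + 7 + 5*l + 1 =45*l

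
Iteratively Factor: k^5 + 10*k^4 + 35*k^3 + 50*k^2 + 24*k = (k)*(k^4 + 10*k^3 + 35*k^2 + 50*k + 24) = k*(k + 2)*(k^3 + 8*k^2 + 19*k + 12) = k*(k + 2)*(k + 3)*(k^2 + 5*k + 4) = k*(k + 2)*(k + 3)*(k + 4)*(k + 1)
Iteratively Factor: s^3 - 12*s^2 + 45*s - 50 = (s - 5)*(s^2 - 7*s + 10) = (s - 5)^2*(s - 2)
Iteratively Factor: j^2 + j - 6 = (j - 2)*(j + 3)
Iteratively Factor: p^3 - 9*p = (p - 3)*(p^2 + 3*p) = (p - 3)*(p + 3)*(p)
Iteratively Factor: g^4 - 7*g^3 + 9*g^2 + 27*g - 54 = (g - 3)*(g^3 - 4*g^2 - 3*g + 18) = (g - 3)^2*(g^2 - g - 6) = (g - 3)^3*(g + 2)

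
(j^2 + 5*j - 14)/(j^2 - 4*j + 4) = (j + 7)/(j - 2)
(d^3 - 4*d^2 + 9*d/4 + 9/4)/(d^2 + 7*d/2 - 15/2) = (2*d^2 - 5*d - 3)/(2*(d + 5))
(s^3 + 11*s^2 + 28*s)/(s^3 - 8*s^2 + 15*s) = (s^2 + 11*s + 28)/(s^2 - 8*s + 15)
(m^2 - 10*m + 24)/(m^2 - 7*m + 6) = (m - 4)/(m - 1)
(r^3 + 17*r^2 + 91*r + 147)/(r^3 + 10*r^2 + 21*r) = (r + 7)/r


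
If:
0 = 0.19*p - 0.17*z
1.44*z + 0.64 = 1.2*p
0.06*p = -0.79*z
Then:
No Solution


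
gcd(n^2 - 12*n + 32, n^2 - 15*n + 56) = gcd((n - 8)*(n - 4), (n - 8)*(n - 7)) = n - 8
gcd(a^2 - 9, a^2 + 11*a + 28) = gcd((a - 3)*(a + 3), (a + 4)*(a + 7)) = 1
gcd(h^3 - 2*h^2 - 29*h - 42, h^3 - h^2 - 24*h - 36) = h^2 + 5*h + 6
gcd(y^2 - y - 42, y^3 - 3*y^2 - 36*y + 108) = y + 6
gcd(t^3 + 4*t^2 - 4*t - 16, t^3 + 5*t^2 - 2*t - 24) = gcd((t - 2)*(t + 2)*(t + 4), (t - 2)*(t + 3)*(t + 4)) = t^2 + 2*t - 8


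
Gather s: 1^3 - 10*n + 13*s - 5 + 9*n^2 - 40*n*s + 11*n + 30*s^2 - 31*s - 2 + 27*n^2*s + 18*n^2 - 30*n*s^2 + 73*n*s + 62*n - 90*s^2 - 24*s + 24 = 27*n^2 + 63*n + s^2*(-30*n - 60) + s*(27*n^2 + 33*n - 42) + 18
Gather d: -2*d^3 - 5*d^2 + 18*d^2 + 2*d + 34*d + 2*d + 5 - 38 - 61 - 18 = -2*d^3 + 13*d^2 + 38*d - 112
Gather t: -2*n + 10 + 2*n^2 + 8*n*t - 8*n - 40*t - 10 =2*n^2 - 10*n + t*(8*n - 40)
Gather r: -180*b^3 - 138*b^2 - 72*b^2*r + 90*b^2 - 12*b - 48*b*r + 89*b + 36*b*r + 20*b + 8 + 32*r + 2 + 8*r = -180*b^3 - 48*b^2 + 97*b + r*(-72*b^2 - 12*b + 40) + 10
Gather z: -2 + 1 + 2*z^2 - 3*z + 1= 2*z^2 - 3*z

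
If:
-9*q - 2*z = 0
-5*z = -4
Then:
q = -8/45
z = 4/5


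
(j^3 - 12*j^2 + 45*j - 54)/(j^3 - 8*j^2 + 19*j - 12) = (j^2 - 9*j + 18)/(j^2 - 5*j + 4)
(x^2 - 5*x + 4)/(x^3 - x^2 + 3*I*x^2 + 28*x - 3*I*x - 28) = (x - 4)/(x^2 + 3*I*x + 28)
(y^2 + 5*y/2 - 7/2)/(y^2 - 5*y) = (2*y^2 + 5*y - 7)/(2*y*(y - 5))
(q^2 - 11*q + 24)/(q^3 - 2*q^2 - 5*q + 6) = (q - 8)/(q^2 + q - 2)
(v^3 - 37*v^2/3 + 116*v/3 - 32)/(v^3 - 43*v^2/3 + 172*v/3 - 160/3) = (v - 3)/(v - 5)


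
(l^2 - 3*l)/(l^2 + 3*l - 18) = l/(l + 6)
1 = 1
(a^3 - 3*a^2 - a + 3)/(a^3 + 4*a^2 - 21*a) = (a^2 - 1)/(a*(a + 7))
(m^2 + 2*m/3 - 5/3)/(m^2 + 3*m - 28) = (3*m^2 + 2*m - 5)/(3*(m^2 + 3*m - 28))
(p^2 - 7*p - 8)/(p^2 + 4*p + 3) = (p - 8)/(p + 3)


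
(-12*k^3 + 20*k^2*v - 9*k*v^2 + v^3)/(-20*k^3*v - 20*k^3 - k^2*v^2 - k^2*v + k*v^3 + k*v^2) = (12*k^3 - 20*k^2*v + 9*k*v^2 - v^3)/(k*(20*k^2*v + 20*k^2 + k*v^2 + k*v - v^3 - v^2))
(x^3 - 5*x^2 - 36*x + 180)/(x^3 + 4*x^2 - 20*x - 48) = (x^2 - 11*x + 30)/(x^2 - 2*x - 8)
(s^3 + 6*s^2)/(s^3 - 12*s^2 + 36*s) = s*(s + 6)/(s^2 - 12*s + 36)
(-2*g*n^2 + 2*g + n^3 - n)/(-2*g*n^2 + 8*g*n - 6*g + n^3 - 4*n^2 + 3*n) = (n + 1)/(n - 3)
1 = 1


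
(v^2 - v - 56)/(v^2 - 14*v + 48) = (v + 7)/(v - 6)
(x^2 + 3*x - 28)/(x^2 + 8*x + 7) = (x - 4)/(x + 1)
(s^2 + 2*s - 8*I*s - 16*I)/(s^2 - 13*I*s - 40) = (s + 2)/(s - 5*I)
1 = 1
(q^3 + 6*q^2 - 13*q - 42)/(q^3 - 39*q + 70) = (q^2 - q - 6)/(q^2 - 7*q + 10)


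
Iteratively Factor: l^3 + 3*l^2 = (l)*(l^2 + 3*l) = l^2*(l + 3)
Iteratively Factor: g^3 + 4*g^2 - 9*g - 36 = (g - 3)*(g^2 + 7*g + 12) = (g - 3)*(g + 3)*(g + 4)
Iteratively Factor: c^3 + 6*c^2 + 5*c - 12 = (c - 1)*(c^2 + 7*c + 12) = (c - 1)*(c + 3)*(c + 4)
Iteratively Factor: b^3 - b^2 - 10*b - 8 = (b + 1)*(b^2 - 2*b - 8) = (b - 4)*(b + 1)*(b + 2)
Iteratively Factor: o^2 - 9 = (o - 3)*(o + 3)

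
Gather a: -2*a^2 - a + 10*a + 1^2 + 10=-2*a^2 + 9*a + 11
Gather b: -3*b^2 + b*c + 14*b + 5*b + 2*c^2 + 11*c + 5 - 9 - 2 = -3*b^2 + b*(c + 19) + 2*c^2 + 11*c - 6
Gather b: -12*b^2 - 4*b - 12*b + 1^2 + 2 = -12*b^2 - 16*b + 3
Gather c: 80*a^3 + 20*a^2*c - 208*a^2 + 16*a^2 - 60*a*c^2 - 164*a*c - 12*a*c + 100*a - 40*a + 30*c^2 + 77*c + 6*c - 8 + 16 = 80*a^3 - 192*a^2 + 60*a + c^2*(30 - 60*a) + c*(20*a^2 - 176*a + 83) + 8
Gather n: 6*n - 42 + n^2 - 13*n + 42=n^2 - 7*n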